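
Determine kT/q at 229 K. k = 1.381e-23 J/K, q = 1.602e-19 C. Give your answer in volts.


Step 1: kT = 1.381e-23 * 229 = 3.16249e-21 J
Step 2: Vt = kT/q = 3.16249e-21 / 1.602e-19
Step 3: Vt = 0.01974 V

0.01974


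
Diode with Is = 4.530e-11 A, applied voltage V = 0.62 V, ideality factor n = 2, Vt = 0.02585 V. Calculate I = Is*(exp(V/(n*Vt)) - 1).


Step 1: V/(n*Vt) = 0.62/(2*0.02585) = 11.9923
Step 2: exp(11.9923) = 1.6151e+05
Step 3: I = 4.530e-11 * (1.6151e+05 - 1) = 7.32e-06 A

7.32e-06


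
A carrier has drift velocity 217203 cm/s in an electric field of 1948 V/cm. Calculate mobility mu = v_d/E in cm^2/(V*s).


Step 1: mu = v_d / E
Step 2: mu = 217203 / 1948
Step 3: mu = 111.5 cm^2/(V*s)

111.5


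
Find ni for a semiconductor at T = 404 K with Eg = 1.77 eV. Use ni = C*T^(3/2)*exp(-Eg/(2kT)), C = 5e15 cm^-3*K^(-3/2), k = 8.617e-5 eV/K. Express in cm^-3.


Step 1: Compute kT = 8.617e-5 * 404 = 0.03481268 eV
Step 2: Exponent = -Eg/(2kT) = -1.77/(2*0.03481268) = -25.42177
Step 3: T^(3/2) = 404^1.5 = 8120.30
Step 4: ni = 5e15 * 8120.30 * exp(-25.42177) = 3.70e+08 cm^-3

3.70e+08


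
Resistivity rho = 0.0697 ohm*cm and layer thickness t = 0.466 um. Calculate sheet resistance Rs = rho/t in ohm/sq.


Step 1: Convert thickness to cm: t = 0.466 um = 4.6600e-05 cm
Step 2: Rs = rho / t = 0.0697 / 4.6600e-05
Step 3: Rs = 1495.7 ohm/sq

1495.7


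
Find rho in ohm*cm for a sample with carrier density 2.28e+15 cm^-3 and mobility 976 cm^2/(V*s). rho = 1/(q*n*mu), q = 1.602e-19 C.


Step 1: sigma = q * n * mu = 1.602e-19 * 2.28e+15 * 976 = 3.56490e-01 S/cm
Step 2: rho = 1 / sigma = 1 / 3.56490e-01 = 2.805 ohm*cm

2.805


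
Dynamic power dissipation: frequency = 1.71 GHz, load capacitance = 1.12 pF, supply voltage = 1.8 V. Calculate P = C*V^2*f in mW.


Step 1: V^2 = 1.8^2 = 3.24 V^2
Step 2: P = C*V^2*f = 1.12e-12 F * 3.24 * 1.71e9 Hz
Step 3: P = 6.205248e-03 W
Step 4: P = 6.205 mW

6.205


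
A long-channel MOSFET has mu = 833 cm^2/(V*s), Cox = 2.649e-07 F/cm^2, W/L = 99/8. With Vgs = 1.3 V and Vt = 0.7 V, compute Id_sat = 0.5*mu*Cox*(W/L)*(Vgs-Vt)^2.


Step 1: Overdrive voltage Vov = Vgs - Vt = 1.3 - 0.7 = 0.6 V
Step 2: W/L = 99/8 = 12.375
Step 3: Id = 0.5 * 833 * 2.649e-07 * 12.375 * 0.6^2
Step 4: Id = 4.92e-04 A

4.92e-04


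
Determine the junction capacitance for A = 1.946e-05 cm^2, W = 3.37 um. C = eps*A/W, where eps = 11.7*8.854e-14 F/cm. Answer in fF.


Step 1: eps_Si = 11.7 * 8.854e-14 = 1.035918e-12 F/cm
Step 2: W in cm = 3.37 * 1e-4 = 3.37e-04 cm
Step 3: C = 1.035918e-12 * 1.946e-05 / 3.37e-04 = 5.981889e-14 F
Step 4: C = 59.82 fF

59.82


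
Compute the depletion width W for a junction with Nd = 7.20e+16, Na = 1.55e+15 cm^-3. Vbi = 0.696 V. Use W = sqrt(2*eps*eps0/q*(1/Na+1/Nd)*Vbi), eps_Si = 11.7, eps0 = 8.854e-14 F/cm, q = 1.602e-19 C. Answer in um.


Step 1: 1/Na + 1/Nd = 1/1.55e+15 + 1/7.20e+16 = 6.59050e-16
Step 2: 2*eps*eps0/q = 2*11.7*8.854e-14/1.602e-19 = 1.293281e+07
Step 3: W^2 = 1.293281e+07 * 6.59050e-16 * 0.696 = 5.93226e-09
Step 4: W = sqrt(5.93226e-09) = 7.702e-05 cm = 0.7702 um

0.7702


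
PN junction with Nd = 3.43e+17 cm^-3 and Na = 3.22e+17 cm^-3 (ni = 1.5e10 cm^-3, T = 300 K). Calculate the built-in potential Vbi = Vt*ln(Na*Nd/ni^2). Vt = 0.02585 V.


Step 1: Compute Na*Nd/ni^2 = 3.22e+17 * 3.43e+17 / (1.5e10)^2 = 4.9087e+14
Step 2: ln(4.9087e+14) = 33.8272
Step 3: Vbi = 0.02585 * 33.8272 = 0.874 V

0.874


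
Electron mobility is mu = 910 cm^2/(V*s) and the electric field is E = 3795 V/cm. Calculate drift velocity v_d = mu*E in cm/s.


Step 1: v_d = mu * E
Step 2: v_d = 910 * 3795 = 3453450
Step 3: v_d = 3.45e+06 cm/s

3.45e+06


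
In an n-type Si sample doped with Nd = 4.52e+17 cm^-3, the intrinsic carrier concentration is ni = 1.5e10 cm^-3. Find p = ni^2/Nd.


Step 1: Since Nd >> ni, n ≈ Nd = 4.52e+17 cm^-3
Step 2: p = ni^2 / n = (1.5e10)^2 / 4.52e+17
Step 3: p = 2.25e20 / 4.52e+17 = 4.98e+02 cm^-3

4.98e+02


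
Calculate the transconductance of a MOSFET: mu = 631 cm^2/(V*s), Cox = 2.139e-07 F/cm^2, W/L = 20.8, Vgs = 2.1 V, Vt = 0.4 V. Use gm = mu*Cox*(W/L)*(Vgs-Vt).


Step 1: Vov = Vgs - Vt = 2.1 - 0.4 = 1.7 V
Step 2: gm = mu * Cox * (W/L) * Vov
Step 3: gm = 631 * 2.139e-07 * 20.8 * 1.7 = 4.77e-03 S

4.77e-03


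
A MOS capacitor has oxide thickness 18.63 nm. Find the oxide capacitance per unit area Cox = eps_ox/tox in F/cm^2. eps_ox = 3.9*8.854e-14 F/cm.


Step 1: eps_ox = 3.9 * 8.854e-14 = 3.45306e-13 F/cm
Step 2: tox in cm = 18.63 nm * 1e-7 = 1.8630e-06 cm
Step 3: Cox = 3.45306e-13 / 1.8630e-06 = 1.85e-07 F/cm^2

1.85e-07


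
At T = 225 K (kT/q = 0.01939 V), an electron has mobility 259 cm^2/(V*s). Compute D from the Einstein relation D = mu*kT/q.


Step 1: D = mu * (kT/q)
Step 2: D = 259 * 0.01939
Step 3: D = 5.02 cm^2/s

5.02


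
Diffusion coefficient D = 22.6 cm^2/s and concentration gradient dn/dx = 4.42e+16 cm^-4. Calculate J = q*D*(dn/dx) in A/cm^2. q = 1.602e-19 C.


Step 1: J = q * D * (dn/dx)
Step 2: J = 1.602e-19 * 22.6 * 4.42e+16
Step 3: J = 1.60e-01 A/cm^2

1.60e-01


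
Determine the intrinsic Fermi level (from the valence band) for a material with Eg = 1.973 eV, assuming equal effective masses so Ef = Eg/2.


Step 1: For an intrinsic semiconductor, the Fermi level sits at midgap.
Step 2: Ef = Eg / 2 = 1.973 / 2 = 0.9865 eV

0.9865


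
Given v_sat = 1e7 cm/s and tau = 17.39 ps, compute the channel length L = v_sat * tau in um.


Step 1: tau in seconds = 17.39 ps * 1e-12 = 1.7390e-11 s
Step 2: L = v_sat * tau = 1e7 * 1.7390e-11 = 1.7390e-04 cm
Step 3: L in um = 1.7390e-04 * 1e4 = 1.739 um

1.739


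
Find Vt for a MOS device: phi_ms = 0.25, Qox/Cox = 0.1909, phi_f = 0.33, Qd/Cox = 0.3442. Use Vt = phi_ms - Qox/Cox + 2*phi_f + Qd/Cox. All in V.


Step 1: Vt = phi_ms - Qox/Cox + 2*phi_f + Qd/Cox
Step 2: Vt = 0.25 - 0.1909 + 2*0.33 + 0.3442
Step 3: Vt = 0.25 - 0.1909 + 0.66 + 0.3442
Step 4: Vt = 1.0633 V

1.0633


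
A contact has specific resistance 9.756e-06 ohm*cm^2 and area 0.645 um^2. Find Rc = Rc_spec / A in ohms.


Step 1: Convert area to cm^2: 0.645 um^2 = 6.4500e-09 cm^2
Step 2: Rc = Rc_spec / A = 9.756e-06 / 6.4500e-09
Step 3: Rc = 1.51e+03 ohms

1.51e+03


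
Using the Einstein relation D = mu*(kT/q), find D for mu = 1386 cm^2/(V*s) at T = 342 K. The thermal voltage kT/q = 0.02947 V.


Step 1: D = mu * (kT/q)
Step 2: D = 1386 * 0.02947
Step 3: D = 40.85 cm^2/s

40.85


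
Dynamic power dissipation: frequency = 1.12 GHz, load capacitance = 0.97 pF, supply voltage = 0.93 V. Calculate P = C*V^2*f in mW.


Step 1: V^2 = 0.93^2 = 0.8649 V^2
Step 2: P = C*V^2*f = 0.97e-12 F * 0.8649 * 1.12e9 Hz
Step 3: P = 9.3962736e-04 W
Step 4: P = 0.94 mW

0.94


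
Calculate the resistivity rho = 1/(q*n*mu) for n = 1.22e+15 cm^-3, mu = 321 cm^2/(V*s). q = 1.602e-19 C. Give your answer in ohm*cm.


Step 1: sigma = q * n * mu = 1.602e-19 * 1.22e+15 * 321 = 6.27375e-02 S/cm
Step 2: rho = 1 / sigma = 1 / 6.27375e-02 = 15.94 ohm*cm

15.94


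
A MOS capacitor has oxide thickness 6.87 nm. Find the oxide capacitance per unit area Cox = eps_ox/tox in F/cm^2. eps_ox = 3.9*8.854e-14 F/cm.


Step 1: eps_ox = 3.9 * 8.854e-14 = 3.45306e-13 F/cm
Step 2: tox in cm = 6.87 nm * 1e-7 = 6.8700e-07 cm
Step 3: Cox = 3.45306e-13 / 6.8700e-07 = 5.03e-07 F/cm^2

5.03e-07


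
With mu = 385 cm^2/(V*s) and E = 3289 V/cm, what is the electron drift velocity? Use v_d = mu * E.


Step 1: v_d = mu * E
Step 2: v_d = 385 * 3289 = 1266265
Step 3: v_d = 1.27e+06 cm/s

1.27e+06


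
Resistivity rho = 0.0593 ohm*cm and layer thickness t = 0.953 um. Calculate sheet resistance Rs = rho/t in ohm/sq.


Step 1: Convert thickness to cm: t = 0.953 um = 9.5300e-05 cm
Step 2: Rs = rho / t = 0.0593 / 9.5300e-05
Step 3: Rs = 622.2 ohm/sq

622.2


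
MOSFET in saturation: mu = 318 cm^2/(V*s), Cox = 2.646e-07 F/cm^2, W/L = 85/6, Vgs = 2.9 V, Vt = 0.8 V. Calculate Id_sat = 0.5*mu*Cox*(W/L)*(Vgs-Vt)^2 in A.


Step 1: Overdrive voltage Vov = Vgs - Vt = 2.9 - 0.8 = 2.1 V
Step 2: W/L = 85/6 = 14.1667
Step 3: Id = 0.5 * 318 * 2.646e-07 * 14.1667 * 2.1^2
Step 4: Id = 2.63e-03 A

2.63e-03


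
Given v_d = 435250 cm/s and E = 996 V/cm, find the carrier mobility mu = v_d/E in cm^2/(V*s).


Step 1: mu = v_d / E
Step 2: mu = 435250 / 996
Step 3: mu = 437.0 cm^2/(V*s)

437.0


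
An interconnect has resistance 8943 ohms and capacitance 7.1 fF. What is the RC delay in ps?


Step 1: tau = R * C
Step 2: tau = 8943 * 7.1 fF = 8943 * 7.1e-15 F
Step 3: tau = 6.34953e-11 s = 63.4953 ps

63.4953


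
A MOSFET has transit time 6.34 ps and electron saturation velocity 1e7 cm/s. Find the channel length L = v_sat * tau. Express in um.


Step 1: tau in seconds = 6.34 ps * 1e-12 = 6.3400e-12 s
Step 2: L = v_sat * tau = 1e7 * 6.3400e-12 = 6.3400e-05 cm
Step 3: L in um = 6.3400e-05 * 1e4 = 0.634 um

0.634


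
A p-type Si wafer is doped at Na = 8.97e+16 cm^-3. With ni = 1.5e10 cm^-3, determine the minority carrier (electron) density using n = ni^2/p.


Step 1: Majority hole concentration p ≈ Na = 8.97e+16 cm^-3
Step 2: n = ni^2 / Na = (1.5e10)^2 / 8.97e+16
Step 3: n = 2.51e+03 cm^-3

2.51e+03


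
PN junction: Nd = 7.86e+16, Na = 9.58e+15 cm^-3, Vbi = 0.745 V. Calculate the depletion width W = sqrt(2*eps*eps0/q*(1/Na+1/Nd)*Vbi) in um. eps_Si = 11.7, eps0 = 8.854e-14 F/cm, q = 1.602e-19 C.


Step 1: 1/Na + 1/Nd = 1/9.58e+15 + 1/7.86e+16 = 1.17107e-16
Step 2: 2*eps*eps0/q = 2*11.7*8.854e-14/1.602e-19 = 1.293281e+07
Step 3: W^2 = 1.293281e+07 * 1.17107e-16 * 0.745 = 1.12832e-09
Step 4: W = sqrt(1.12832e-09) = 3.359e-05 cm = 0.3359 um

0.3359


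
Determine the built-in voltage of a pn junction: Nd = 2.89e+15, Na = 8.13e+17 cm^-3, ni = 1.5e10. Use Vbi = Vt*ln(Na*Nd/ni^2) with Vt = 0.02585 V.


Step 1: Compute Na*Nd/ni^2 = 8.13e+17 * 2.89e+15 / (1.5e10)^2 = 1.0443e+13
Step 2: ln(1.0443e+13) = 29.9770
Step 3: Vbi = 0.02585 * 29.9770 = 0.775 V

0.775


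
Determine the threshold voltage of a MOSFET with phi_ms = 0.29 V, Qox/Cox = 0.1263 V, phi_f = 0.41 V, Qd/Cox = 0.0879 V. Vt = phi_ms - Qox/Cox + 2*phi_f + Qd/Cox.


Step 1: Vt = phi_ms - Qox/Cox + 2*phi_f + Qd/Cox
Step 2: Vt = 0.29 - 0.1263 + 2*0.41 + 0.0879
Step 3: Vt = 0.29 - 0.1263 + 0.82 + 0.0879
Step 4: Vt = 1.0716 V

1.0716


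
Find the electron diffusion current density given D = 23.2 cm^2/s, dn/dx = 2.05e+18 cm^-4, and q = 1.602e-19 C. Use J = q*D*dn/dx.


Step 1: J = q * D * (dn/dx)
Step 2: J = 1.602e-19 * 23.2 * 2.05e+18
Step 3: J = 7.62e+00 A/cm^2

7.62e+00


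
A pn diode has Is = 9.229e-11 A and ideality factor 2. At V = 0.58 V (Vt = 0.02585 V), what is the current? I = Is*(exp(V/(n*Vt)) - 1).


Step 1: V/(n*Vt) = 0.58/(2*0.02585) = 11.2186
Step 2: exp(11.2186) = 7.4503e+04
Step 3: I = 9.229e-11 * (7.4503e+04 - 1) = 6.88e-06 A

6.88e-06


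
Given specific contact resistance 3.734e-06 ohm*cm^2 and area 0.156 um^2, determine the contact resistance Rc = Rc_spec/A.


Step 1: Convert area to cm^2: 0.156 um^2 = 1.5600e-09 cm^2
Step 2: Rc = Rc_spec / A = 3.734e-06 / 1.5600e-09
Step 3: Rc = 2.39e+03 ohms

2.39e+03


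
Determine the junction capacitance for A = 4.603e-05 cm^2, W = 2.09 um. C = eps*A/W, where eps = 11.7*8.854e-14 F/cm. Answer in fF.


Step 1: eps_Si = 11.7 * 8.854e-14 = 1.035918e-12 F/cm
Step 2: W in cm = 2.09 * 1e-4 = 2.09e-04 cm
Step 3: C = 1.035918e-12 * 4.603e-05 / 2.09e-04 = 2.281498e-13 F
Step 4: C = 228.15 fF

228.15


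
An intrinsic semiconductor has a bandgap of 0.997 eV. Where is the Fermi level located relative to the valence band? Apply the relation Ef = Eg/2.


Step 1: For an intrinsic semiconductor, the Fermi level sits at midgap.
Step 2: Ef = Eg / 2 = 0.997 / 2 = 0.4985 eV

0.4985


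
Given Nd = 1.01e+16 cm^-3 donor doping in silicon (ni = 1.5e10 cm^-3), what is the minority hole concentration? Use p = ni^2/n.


Step 1: Since Nd >> ni, n ≈ Nd = 1.01e+16 cm^-3
Step 2: p = ni^2 / n = (1.5e10)^2 / 1.01e+16
Step 3: p = 2.25e20 / 1.01e+16 = 2.23e+04 cm^-3

2.23e+04


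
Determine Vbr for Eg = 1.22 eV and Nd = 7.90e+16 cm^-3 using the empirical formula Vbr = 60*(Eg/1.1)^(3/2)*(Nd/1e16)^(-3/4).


Step 1: Eg/1.1 = 1.22/1.1 = 1.109091
Step 2: (Eg/1.1)^1.5 = 1.109091^1.5 = 1.168021
Step 3: (Nd/1e16)^(-0.75) = (7.9)^(-0.75) = 0.212217
Step 4: Vbr = 60 * 1.168021 * 0.212217 = 14.9 V

14.9


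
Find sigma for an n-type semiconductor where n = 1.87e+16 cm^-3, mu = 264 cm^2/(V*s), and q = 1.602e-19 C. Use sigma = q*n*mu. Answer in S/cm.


Step 1: sigma = q * n * mu
Step 2: sigma = 1.602e-19 * 1.87e+16 * 264
Step 3: sigma = 7.909e-01 S/cm

7.909e-01


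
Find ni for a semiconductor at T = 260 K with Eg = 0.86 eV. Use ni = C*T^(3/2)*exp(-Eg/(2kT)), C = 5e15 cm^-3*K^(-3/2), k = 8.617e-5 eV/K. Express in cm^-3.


Step 1: Compute kT = 8.617e-5 * 260 = 0.0224042 eV
Step 2: Exponent = -Eg/(2kT) = -0.86/(2*0.0224042) = -19.19283
Step 3: T^(3/2) = 260^1.5 = 4192.37
Step 4: ni = 5e15 * 4192.37 * exp(-19.19283) = 9.68e+10 cm^-3

9.68e+10


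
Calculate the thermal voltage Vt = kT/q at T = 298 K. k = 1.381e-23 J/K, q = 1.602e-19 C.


Step 1: kT = 1.381e-23 * 298 = 4.11538e-21 J
Step 2: Vt = kT/q = 4.11538e-21 / 1.602e-19
Step 3: Vt = 0.02569 V

0.02569


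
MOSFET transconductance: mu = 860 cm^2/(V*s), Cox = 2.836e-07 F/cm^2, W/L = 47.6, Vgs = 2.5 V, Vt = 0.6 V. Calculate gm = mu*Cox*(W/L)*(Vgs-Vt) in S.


Step 1: Vov = Vgs - Vt = 2.5 - 0.6 = 1.9 V
Step 2: gm = mu * Cox * (W/L) * Vov
Step 3: gm = 860 * 2.836e-07 * 47.6 * 1.9 = 2.21e-02 S

2.21e-02


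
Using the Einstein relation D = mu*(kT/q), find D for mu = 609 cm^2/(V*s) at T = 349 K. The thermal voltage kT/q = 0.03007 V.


Step 1: D = mu * (kT/q)
Step 2: D = 609 * 0.03007
Step 3: D = 18.31 cm^2/s

18.31


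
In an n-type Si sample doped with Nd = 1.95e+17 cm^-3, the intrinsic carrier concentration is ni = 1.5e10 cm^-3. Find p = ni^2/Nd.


Step 1: Since Nd >> ni, n ≈ Nd = 1.95e+17 cm^-3
Step 2: p = ni^2 / n = (1.5e10)^2 / 1.95e+17
Step 3: p = 2.25e20 / 1.95e+17 = 1.15e+03 cm^-3

1.15e+03


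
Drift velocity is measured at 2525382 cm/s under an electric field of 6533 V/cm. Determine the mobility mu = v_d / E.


Step 1: mu = v_d / E
Step 2: mu = 2525382 / 6533
Step 3: mu = 386.56 cm^2/(V*s)

386.56


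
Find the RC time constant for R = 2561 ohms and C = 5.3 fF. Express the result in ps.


Step 1: tau = R * C
Step 2: tau = 2561 * 5.3 fF = 2561 * 5.3e-15 F
Step 3: tau = 1.35733e-11 s = 13.5733 ps

13.5733


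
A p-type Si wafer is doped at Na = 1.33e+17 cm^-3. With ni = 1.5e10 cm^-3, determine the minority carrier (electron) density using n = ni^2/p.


Step 1: Majority hole concentration p ≈ Na = 1.33e+17 cm^-3
Step 2: n = ni^2 / Na = (1.5e10)^2 / 1.33e+17
Step 3: n = 1.69e+03 cm^-3

1.69e+03


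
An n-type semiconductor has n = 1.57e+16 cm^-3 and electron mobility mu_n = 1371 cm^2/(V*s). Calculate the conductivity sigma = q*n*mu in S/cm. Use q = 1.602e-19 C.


Step 1: sigma = q * n * mu
Step 2: sigma = 1.602e-19 * 1.57e+16 * 1371
Step 3: sigma = 3.448e+00 S/cm

3.448e+00


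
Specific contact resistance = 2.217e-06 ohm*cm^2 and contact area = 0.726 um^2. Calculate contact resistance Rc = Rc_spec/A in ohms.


Step 1: Convert area to cm^2: 0.726 um^2 = 7.2600e-09 cm^2
Step 2: Rc = Rc_spec / A = 2.217e-06 / 7.2600e-09
Step 3: Rc = 3.05e+02 ohms

3.05e+02


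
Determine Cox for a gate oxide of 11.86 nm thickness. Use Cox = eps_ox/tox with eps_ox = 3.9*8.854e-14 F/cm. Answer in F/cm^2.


Step 1: eps_ox = 3.9 * 8.854e-14 = 3.45306e-13 F/cm
Step 2: tox in cm = 11.86 nm * 1e-7 = 1.1860e-06 cm
Step 3: Cox = 3.45306e-13 / 1.1860e-06 = 2.91e-07 F/cm^2

2.91e-07


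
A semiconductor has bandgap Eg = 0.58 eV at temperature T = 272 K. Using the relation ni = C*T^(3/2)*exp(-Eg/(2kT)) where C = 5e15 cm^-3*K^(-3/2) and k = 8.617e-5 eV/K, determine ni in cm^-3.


Step 1: Compute kT = 8.617e-5 * 272 = 0.02343824 eV
Step 2: Exponent = -Eg/(2kT) = -0.58/(2*0.02343824) = -12.37294
Step 3: T^(3/2) = 272^1.5 = 4485.94
Step 4: ni = 5e15 * 4485.94 * exp(-12.37294) = 9.49e+13 cm^-3

9.49e+13


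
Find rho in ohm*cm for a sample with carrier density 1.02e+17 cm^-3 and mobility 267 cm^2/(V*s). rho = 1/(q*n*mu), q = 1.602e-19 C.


Step 1: sigma = q * n * mu = 1.602e-19 * 1.02e+17 * 267 = 4.36289e+00 S/cm
Step 2: rho = 1 / sigma = 1 / 4.36289e+00 = 0.2292 ohm*cm

0.2292


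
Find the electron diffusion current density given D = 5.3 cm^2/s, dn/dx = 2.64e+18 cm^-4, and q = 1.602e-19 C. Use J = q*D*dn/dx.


Step 1: J = q * D * (dn/dx)
Step 2: J = 1.602e-19 * 5.3 * 2.64e+18
Step 3: J = 2.24e+00 A/cm^2

2.24e+00


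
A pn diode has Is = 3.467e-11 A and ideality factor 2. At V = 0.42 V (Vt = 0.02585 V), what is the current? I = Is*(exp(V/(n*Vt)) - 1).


Step 1: V/(n*Vt) = 0.42/(2*0.02585) = 8.1238
Step 2: exp(8.1238) = 3.3738e+03
Step 3: I = 3.467e-11 * (3.3738e+03 - 1) = 1.17e-07 A

1.17e-07


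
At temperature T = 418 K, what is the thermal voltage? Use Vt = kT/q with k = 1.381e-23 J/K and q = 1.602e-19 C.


Step 1: kT = 1.381e-23 * 418 = 5.77258e-21 J
Step 2: Vt = kT/q = 5.77258e-21 / 1.602e-19
Step 3: Vt = 0.03603 V

0.03603


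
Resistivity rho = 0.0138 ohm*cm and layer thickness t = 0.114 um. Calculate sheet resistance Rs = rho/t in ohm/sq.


Step 1: Convert thickness to cm: t = 0.114 um = 1.1400e-05 cm
Step 2: Rs = rho / t = 0.0138 / 1.1400e-05
Step 3: Rs = 1210.5 ohm/sq

1210.5


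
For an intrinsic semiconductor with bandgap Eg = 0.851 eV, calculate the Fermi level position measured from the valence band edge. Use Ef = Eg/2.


Step 1: For an intrinsic semiconductor, the Fermi level sits at midgap.
Step 2: Ef = Eg / 2 = 0.851 / 2 = 0.4255 eV

0.4255


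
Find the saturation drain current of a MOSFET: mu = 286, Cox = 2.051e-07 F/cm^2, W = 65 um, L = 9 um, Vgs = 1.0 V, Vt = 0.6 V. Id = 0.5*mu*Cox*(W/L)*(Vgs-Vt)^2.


Step 1: Overdrive voltage Vov = Vgs - Vt = 1.0 - 0.6 = 0.4 V
Step 2: W/L = 65/9 = 7.22222
Step 3: Id = 0.5 * 286 * 2.051e-07 * 7.22222 * 0.4^2
Step 4: Id = 3.39e-05 A

3.39e-05


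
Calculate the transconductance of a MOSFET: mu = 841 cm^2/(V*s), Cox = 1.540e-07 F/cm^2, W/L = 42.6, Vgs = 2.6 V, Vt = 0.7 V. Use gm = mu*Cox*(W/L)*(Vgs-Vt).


Step 1: Vov = Vgs - Vt = 2.6 - 0.7 = 1.9 V
Step 2: gm = mu * Cox * (W/L) * Vov
Step 3: gm = 841 * 1.540e-07 * 42.6 * 1.9 = 1.05e-02 S

1.05e-02


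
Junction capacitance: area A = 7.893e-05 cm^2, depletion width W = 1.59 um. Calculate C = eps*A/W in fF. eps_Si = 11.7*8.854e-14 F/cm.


Step 1: eps_Si = 11.7 * 8.854e-14 = 1.035918e-12 F/cm
Step 2: W in cm = 1.59 * 1e-4 = 1.59e-04 cm
Step 3: C = 1.035918e-12 * 7.893e-05 / 1.59e-04 = 5.142453e-13 F
Step 4: C = 514.25 fF

514.25


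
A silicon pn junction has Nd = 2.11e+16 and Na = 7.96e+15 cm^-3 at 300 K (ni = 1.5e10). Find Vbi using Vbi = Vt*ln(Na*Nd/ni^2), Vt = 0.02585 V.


Step 1: Compute Na*Nd/ni^2 = 7.96e+15 * 2.11e+16 / (1.5e10)^2 = 7.4647e+11
Step 2: ln(7.4647e+11) = 27.3386
Step 3: Vbi = 0.02585 * 27.3386 = 0.707 V

0.707


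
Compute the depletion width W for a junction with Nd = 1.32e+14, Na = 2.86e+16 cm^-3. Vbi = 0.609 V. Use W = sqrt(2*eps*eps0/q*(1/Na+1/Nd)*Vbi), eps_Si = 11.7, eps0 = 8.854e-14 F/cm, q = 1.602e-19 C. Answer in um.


Step 1: 1/Na + 1/Nd = 1/2.86e+16 + 1/1.32e+14 = 7.61072e-15
Step 2: 2*eps*eps0/q = 2*11.7*8.854e-14/1.602e-19 = 1.293281e+07
Step 3: W^2 = 1.293281e+07 * 7.61072e-15 * 0.609 = 5.99426e-08
Step 4: W = sqrt(5.99426e-08) = 2.448e-04 cm = 2.448 um

2.448


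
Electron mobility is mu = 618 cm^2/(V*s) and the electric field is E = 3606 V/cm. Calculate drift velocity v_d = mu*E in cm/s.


Step 1: v_d = mu * E
Step 2: v_d = 618 * 3606 = 2228508
Step 3: v_d = 2.23e+06 cm/s

2.23e+06


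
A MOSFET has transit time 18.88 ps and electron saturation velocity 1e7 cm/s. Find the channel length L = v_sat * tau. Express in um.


Step 1: tau in seconds = 18.88 ps * 1e-12 = 1.8880e-11 s
Step 2: L = v_sat * tau = 1e7 * 1.8880e-11 = 1.8880e-04 cm
Step 3: L in um = 1.8880e-04 * 1e4 = 1.888 um

1.888


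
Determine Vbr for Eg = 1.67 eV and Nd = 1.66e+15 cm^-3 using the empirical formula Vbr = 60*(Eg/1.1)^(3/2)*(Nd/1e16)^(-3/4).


Step 1: Eg/1.1 = 1.67/1.1 = 1.518182
Step 2: (Eg/1.1)^1.5 = 1.518182^1.5 = 1.870621
Step 3: (Nd/1e16)^(-0.75) = (0.166)^(-0.75) = 3.845200
Step 4: Vbr = 60 * 1.870621 * 3.845200 = 431.6 V

431.6


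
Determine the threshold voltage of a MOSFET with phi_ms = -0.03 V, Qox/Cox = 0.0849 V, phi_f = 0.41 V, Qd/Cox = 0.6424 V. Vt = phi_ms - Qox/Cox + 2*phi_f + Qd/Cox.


Step 1: Vt = phi_ms - Qox/Cox + 2*phi_f + Qd/Cox
Step 2: Vt = -0.03 - 0.0849 + 2*0.41 + 0.6424
Step 3: Vt = -0.03 - 0.0849 + 0.82 + 0.6424
Step 4: Vt = 1.3475 V

1.3475


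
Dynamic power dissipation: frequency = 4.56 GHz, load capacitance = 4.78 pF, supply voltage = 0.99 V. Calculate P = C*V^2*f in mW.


Step 1: V^2 = 0.99^2 = 0.9801 V^2
Step 2: P = C*V^2*f = 4.78e-12 F * 0.9801 * 4.56e9 Hz
Step 3: P = 2.136304368e-02 W
Step 4: P = 21.363 mW

21.363


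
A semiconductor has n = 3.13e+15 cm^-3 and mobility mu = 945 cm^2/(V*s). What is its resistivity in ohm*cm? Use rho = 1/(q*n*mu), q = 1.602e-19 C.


Step 1: sigma = q * n * mu = 1.602e-19 * 3.13e+15 * 945 = 4.73848e-01 S/cm
Step 2: rho = 1 / sigma = 1 / 4.73848e-01 = 2.11 ohm*cm

2.11


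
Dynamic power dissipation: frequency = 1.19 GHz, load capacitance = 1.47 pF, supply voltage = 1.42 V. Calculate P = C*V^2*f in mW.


Step 1: V^2 = 1.42^2 = 2.0164 V^2
Step 2: P = C*V^2*f = 1.47e-12 F * 2.0164 * 1.19e9 Hz
Step 3: P = 3.52728852e-03 W
Step 4: P = 3.527 mW

3.527


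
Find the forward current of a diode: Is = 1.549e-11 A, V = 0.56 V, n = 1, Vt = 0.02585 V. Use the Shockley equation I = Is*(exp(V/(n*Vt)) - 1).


Step 1: V/(n*Vt) = 0.56/(1*0.02585) = 21.6634
Step 2: exp(21.6634) = 2.5603e+09
Step 3: I = 1.549e-11 * (2.5603e+09 - 1) = 3.97e-02 A

3.97e-02


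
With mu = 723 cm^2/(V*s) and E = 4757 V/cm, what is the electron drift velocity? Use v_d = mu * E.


Step 1: v_d = mu * E
Step 2: v_d = 723 * 4757 = 3439311
Step 3: v_d = 3.44e+06 cm/s

3.44e+06


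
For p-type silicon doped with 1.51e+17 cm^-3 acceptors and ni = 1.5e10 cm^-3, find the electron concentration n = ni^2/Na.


Step 1: Majority hole concentration p ≈ Na = 1.51e+17 cm^-3
Step 2: n = ni^2 / Na = (1.5e10)^2 / 1.51e+17
Step 3: n = 1.49e+03 cm^-3

1.49e+03


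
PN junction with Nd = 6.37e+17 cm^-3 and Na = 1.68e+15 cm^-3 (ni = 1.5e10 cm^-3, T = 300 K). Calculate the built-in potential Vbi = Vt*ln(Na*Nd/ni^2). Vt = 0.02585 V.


Step 1: Compute Na*Nd/ni^2 = 1.68e+15 * 6.37e+17 / (1.5e10)^2 = 4.7563e+12
Step 2: ln(4.7563e+12) = 29.1905
Step 3: Vbi = 0.02585 * 29.1905 = 0.755 V

0.755


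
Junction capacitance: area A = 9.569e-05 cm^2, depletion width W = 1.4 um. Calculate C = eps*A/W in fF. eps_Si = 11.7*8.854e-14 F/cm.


Step 1: eps_Si = 11.7 * 8.854e-14 = 1.035918e-12 F/cm
Step 2: W in cm = 1.4 * 1e-4 = 1.40e-04 cm
Step 3: C = 1.035918e-12 * 9.569e-05 / 1.40e-04 = 7.080500e-13 F
Step 4: C = 708.05 fF

708.05


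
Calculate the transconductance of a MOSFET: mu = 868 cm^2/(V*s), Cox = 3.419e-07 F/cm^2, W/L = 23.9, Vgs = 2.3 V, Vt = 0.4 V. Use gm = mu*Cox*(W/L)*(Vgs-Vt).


Step 1: Vov = Vgs - Vt = 2.3 - 0.4 = 1.9 V
Step 2: gm = mu * Cox * (W/L) * Vov
Step 3: gm = 868 * 3.419e-07 * 23.9 * 1.9 = 1.35e-02 S

1.35e-02


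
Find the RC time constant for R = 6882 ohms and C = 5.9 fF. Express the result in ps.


Step 1: tau = R * C
Step 2: tau = 6882 * 5.9 fF = 6882 * 5.9e-15 F
Step 3: tau = 4.06038e-11 s = 40.6038 ps

40.6038


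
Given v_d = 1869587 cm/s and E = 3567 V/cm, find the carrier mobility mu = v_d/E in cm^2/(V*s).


Step 1: mu = v_d / E
Step 2: mu = 1869587 / 3567
Step 3: mu = 524.13 cm^2/(V*s)

524.13


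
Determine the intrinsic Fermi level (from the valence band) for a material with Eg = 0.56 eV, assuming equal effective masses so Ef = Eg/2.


Step 1: For an intrinsic semiconductor, the Fermi level sits at midgap.
Step 2: Ef = Eg / 2 = 0.56 / 2 = 0.28 eV

0.28


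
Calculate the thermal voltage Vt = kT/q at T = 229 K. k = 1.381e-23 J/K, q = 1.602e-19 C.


Step 1: kT = 1.381e-23 * 229 = 3.16249e-21 J
Step 2: Vt = kT/q = 3.16249e-21 / 1.602e-19
Step 3: Vt = 0.01974 V

0.01974


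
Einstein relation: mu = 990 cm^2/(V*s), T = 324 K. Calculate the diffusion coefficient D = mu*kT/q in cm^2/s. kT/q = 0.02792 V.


Step 1: D = mu * (kT/q)
Step 2: D = 990 * 0.02792
Step 3: D = 27.64 cm^2/s

27.64


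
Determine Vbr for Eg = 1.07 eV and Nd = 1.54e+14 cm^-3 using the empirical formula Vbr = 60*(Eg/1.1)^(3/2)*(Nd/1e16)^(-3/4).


Step 1: Eg/1.1 = 1.07/1.1 = 0.972727
Step 2: (Eg/1.1)^1.5 = 0.972727^1.5 = 0.959371
Step 3: (Nd/1e16)^(-0.75) = (0.0154)^(-0.75) = 22.874913
Step 4: Vbr = 60 * 0.959371 * 22.874913 = 1316.7 V

1316.7


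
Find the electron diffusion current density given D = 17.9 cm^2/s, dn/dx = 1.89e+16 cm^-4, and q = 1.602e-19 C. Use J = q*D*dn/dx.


Step 1: J = q * D * (dn/dx)
Step 2: J = 1.602e-19 * 17.9 * 1.89e+16
Step 3: J = 5.42e-02 A/cm^2

5.42e-02


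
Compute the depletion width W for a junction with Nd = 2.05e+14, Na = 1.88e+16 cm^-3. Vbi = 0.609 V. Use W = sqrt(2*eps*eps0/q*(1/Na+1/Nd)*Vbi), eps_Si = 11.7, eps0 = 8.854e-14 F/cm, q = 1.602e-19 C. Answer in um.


Step 1: 1/Na + 1/Nd = 1/1.88e+16 + 1/2.05e+14 = 4.93124e-15
Step 2: 2*eps*eps0/q = 2*11.7*8.854e-14/1.602e-19 = 1.293281e+07
Step 3: W^2 = 1.293281e+07 * 4.93124e-15 * 0.609 = 3.88388e-08
Step 4: W = sqrt(3.88388e-08) = 1.971e-04 cm = 1.971 um

1.971


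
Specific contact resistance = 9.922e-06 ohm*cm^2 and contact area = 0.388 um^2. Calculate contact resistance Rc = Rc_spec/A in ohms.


Step 1: Convert area to cm^2: 0.388 um^2 = 3.8800e-09 cm^2
Step 2: Rc = Rc_spec / A = 9.922e-06 / 3.8800e-09
Step 3: Rc = 2.56e+03 ohms

2.56e+03


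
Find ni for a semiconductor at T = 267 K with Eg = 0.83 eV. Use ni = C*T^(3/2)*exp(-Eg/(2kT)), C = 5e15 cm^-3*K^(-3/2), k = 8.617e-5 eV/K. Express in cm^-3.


Step 1: Compute kT = 8.617e-5 * 267 = 0.02300739 eV
Step 2: Exponent = -Eg/(2kT) = -0.83/(2*0.02300739) = -18.03768
Step 3: T^(3/2) = 267^1.5 = 4362.82
Step 4: ni = 5e15 * 4362.82 * exp(-18.03768) = 3.20e+11 cm^-3

3.20e+11


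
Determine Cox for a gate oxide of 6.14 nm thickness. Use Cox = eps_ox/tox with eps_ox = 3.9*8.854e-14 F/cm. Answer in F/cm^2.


Step 1: eps_ox = 3.9 * 8.854e-14 = 3.45306e-13 F/cm
Step 2: tox in cm = 6.14 nm * 1e-7 = 6.1400e-07 cm
Step 3: Cox = 3.45306e-13 / 6.1400e-07 = 5.62e-07 F/cm^2

5.62e-07


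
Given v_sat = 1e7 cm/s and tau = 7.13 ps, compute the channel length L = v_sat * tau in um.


Step 1: tau in seconds = 7.13 ps * 1e-12 = 7.1300e-12 s
Step 2: L = v_sat * tau = 1e7 * 7.1300e-12 = 7.1300e-05 cm
Step 3: L in um = 7.1300e-05 * 1e4 = 0.713 um

0.713


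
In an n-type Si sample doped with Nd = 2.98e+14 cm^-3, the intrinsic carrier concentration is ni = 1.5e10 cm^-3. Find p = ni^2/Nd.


Step 1: Since Nd >> ni, n ≈ Nd = 2.98e+14 cm^-3
Step 2: p = ni^2 / n = (1.5e10)^2 / 2.98e+14
Step 3: p = 2.25e20 / 2.98e+14 = 7.55e+05 cm^-3

7.55e+05


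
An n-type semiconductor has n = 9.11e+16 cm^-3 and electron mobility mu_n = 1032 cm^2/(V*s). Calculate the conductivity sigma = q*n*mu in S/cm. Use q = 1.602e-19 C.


Step 1: sigma = q * n * mu
Step 2: sigma = 1.602e-19 * 9.11e+16 * 1032
Step 3: sigma = 1.506e+01 S/cm

1.506e+01


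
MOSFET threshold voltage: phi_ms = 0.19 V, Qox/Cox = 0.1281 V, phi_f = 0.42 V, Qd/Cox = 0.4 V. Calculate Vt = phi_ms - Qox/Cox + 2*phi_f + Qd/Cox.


Step 1: Vt = phi_ms - Qox/Cox + 2*phi_f + Qd/Cox
Step 2: Vt = 0.19 - 0.1281 + 2*0.42 + 0.4
Step 3: Vt = 0.19 - 0.1281 + 0.84 + 0.4
Step 4: Vt = 1.3019 V

1.3019


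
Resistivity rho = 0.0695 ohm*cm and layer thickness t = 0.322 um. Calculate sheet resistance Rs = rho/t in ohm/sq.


Step 1: Convert thickness to cm: t = 0.322 um = 3.2200e-05 cm
Step 2: Rs = rho / t = 0.0695 / 3.2200e-05
Step 3: Rs = 2158.4 ohm/sq

2158.4


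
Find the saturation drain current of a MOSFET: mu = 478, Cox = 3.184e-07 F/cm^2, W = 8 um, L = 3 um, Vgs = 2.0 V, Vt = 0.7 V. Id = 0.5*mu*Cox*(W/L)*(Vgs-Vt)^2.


Step 1: Overdrive voltage Vov = Vgs - Vt = 2.0 - 0.7 = 1.3 V
Step 2: W/L = 8/3 = 2.66667
Step 3: Id = 0.5 * 478 * 3.184e-07 * 2.66667 * 1.3^2
Step 4: Id = 3.43e-04 A

3.43e-04


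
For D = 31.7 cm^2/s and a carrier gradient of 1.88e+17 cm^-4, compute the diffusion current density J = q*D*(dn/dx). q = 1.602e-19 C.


Step 1: J = q * D * (dn/dx)
Step 2: J = 1.602e-19 * 31.7 * 1.88e+17
Step 3: J = 9.55e-01 A/cm^2

9.55e-01


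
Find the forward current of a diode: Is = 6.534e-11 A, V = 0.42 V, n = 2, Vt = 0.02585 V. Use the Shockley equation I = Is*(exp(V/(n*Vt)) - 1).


Step 1: V/(n*Vt) = 0.42/(2*0.02585) = 8.1238
Step 2: exp(8.1238) = 3.3738e+03
Step 3: I = 6.534e-11 * (3.3738e+03 - 1) = 2.20e-07 A

2.20e-07


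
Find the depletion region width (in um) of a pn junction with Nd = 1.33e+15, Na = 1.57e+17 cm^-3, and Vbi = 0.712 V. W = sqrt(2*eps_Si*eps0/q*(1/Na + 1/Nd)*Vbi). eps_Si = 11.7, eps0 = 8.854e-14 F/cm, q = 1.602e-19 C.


Step 1: 1/Na + 1/Nd = 1/1.57e+17 + 1/1.33e+15 = 7.58249e-16
Step 2: 2*eps*eps0/q = 2*11.7*8.854e-14/1.602e-19 = 1.293281e+07
Step 3: W^2 = 1.293281e+07 * 7.58249e-16 * 0.712 = 6.98208e-09
Step 4: W = sqrt(6.98208e-09) = 8.356e-05 cm = 0.8356 um

0.8356


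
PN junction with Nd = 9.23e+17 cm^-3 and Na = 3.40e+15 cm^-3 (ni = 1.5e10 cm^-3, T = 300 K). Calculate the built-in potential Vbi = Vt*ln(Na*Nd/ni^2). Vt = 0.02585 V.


Step 1: Compute Na*Nd/ni^2 = 3.40e+15 * 9.23e+17 / (1.5e10)^2 = 1.3948e+13
Step 2: ln(1.3948e+13) = 30.2664
Step 3: Vbi = 0.02585 * 30.2664 = 0.782 V

0.782


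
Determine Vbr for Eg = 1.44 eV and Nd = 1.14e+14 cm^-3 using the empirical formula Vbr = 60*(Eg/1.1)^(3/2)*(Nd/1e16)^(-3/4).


Step 1: Eg/1.1 = 1.44/1.1 = 1.309091
Step 2: (Eg/1.1)^1.5 = 1.309091^1.5 = 1.497803
Step 3: (Nd/1e16)^(-0.75) = (0.0114)^(-0.75) = 28.662981
Step 4: Vbr = 60 * 1.497803 * 28.662981 = 2575.9 V

2575.9


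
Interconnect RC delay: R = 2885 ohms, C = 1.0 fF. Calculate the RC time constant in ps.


Step 1: tau = R * C
Step 2: tau = 2885 * 1.0 fF = 2885 * 1.0e-15 F
Step 3: tau = 2.885e-12 s = 2.885 ps

2.885


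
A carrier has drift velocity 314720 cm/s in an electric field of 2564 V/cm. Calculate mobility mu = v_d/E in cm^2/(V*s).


Step 1: mu = v_d / E
Step 2: mu = 314720 / 2564
Step 3: mu = 122.75 cm^2/(V*s)

122.75


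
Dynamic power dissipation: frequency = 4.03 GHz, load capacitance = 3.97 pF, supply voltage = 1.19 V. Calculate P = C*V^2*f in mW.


Step 1: V^2 = 1.19^2 = 1.4161 V^2
Step 2: P = C*V^2*f = 3.97e-12 F * 1.4161 * 4.03e9 Hz
Step 3: P = 2.265632551e-02 W
Step 4: P = 22.656 mW

22.656


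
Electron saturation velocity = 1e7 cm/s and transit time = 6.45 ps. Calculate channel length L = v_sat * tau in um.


Step 1: tau in seconds = 6.45 ps * 1e-12 = 6.4500e-12 s
Step 2: L = v_sat * tau = 1e7 * 6.4500e-12 = 6.4500e-05 cm
Step 3: L in um = 6.4500e-05 * 1e4 = 0.645 um

0.645


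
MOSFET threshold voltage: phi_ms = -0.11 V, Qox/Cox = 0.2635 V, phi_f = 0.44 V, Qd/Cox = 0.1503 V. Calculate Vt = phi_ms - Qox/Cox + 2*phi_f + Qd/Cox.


Step 1: Vt = phi_ms - Qox/Cox + 2*phi_f + Qd/Cox
Step 2: Vt = -0.11 - 0.2635 + 2*0.44 + 0.1503
Step 3: Vt = -0.11 - 0.2635 + 0.88 + 0.1503
Step 4: Vt = 0.6568 V

0.6568


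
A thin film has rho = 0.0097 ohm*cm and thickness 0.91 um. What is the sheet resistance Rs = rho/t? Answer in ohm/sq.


Step 1: Convert thickness to cm: t = 0.91 um = 9.1000e-05 cm
Step 2: Rs = rho / t = 0.0097 / 9.1000e-05
Step 3: Rs = 106.6 ohm/sq

106.6


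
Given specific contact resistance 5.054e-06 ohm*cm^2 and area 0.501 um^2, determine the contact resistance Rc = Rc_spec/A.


Step 1: Convert area to cm^2: 0.501 um^2 = 5.0100e-09 cm^2
Step 2: Rc = Rc_spec / A = 5.054e-06 / 5.0100e-09
Step 3: Rc = 1.01e+03 ohms

1.01e+03


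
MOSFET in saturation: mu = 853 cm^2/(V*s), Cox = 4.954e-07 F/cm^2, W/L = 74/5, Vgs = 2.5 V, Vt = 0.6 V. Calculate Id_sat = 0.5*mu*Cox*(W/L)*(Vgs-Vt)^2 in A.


Step 1: Overdrive voltage Vov = Vgs - Vt = 2.5 - 0.6 = 1.9 V
Step 2: W/L = 74/5 = 14.8
Step 3: Id = 0.5 * 853 * 4.954e-07 * 14.8 * 1.9^2
Step 4: Id = 1.13e-02 A

1.13e-02


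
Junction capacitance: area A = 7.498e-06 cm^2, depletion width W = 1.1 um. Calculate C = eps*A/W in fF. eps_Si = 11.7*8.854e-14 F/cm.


Step 1: eps_Si = 11.7 * 8.854e-14 = 1.035918e-12 F/cm
Step 2: W in cm = 1.1 * 1e-4 = 1.10e-04 cm
Step 3: C = 1.035918e-12 * 7.498e-06 / 1.10e-04 = 7.061194e-14 F
Step 4: C = 70.61 fF

70.61


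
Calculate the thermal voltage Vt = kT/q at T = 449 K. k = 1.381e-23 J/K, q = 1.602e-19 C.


Step 1: kT = 1.381e-23 * 449 = 6.20069e-21 J
Step 2: Vt = kT/q = 6.20069e-21 / 1.602e-19
Step 3: Vt = 0.03871 V

0.03871


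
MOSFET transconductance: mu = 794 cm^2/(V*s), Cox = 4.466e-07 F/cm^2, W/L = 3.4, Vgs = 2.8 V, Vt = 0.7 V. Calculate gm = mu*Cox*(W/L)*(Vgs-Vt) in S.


Step 1: Vov = Vgs - Vt = 2.8 - 0.7 = 2.1 V
Step 2: gm = mu * Cox * (W/L) * Vov
Step 3: gm = 794 * 4.466e-07 * 3.4 * 2.1 = 2.53e-03 S

2.53e-03


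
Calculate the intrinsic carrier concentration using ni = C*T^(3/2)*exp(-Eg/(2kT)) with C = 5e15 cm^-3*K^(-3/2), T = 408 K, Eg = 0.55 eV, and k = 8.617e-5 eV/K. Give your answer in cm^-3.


Step 1: Compute kT = 8.617e-5 * 408 = 0.03515736 eV
Step 2: Exponent = -Eg/(2kT) = -0.55/(2*0.03515736) = -7.82198
Step 3: T^(3/2) = 408^1.5 = 8241.20
Step 4: ni = 5e15 * 8241.20 * exp(-7.82198) = 1.65e+16 cm^-3

1.65e+16


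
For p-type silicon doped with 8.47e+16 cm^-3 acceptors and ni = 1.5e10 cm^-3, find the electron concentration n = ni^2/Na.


Step 1: Majority hole concentration p ≈ Na = 8.47e+16 cm^-3
Step 2: n = ni^2 / Na = (1.5e10)^2 / 8.47e+16
Step 3: n = 2.66e+03 cm^-3

2.66e+03


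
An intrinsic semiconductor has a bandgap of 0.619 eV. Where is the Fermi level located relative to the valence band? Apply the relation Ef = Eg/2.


Step 1: For an intrinsic semiconductor, the Fermi level sits at midgap.
Step 2: Ef = Eg / 2 = 0.619 / 2 = 0.3095 eV

0.3095


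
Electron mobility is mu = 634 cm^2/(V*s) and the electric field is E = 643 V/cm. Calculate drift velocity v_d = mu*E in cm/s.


Step 1: v_d = mu * E
Step 2: v_d = 634 * 643 = 407662
Step 3: v_d = 4.08e+05 cm/s

4.08e+05


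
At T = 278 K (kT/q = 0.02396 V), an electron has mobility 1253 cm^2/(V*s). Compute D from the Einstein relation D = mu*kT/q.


Step 1: D = mu * (kT/q)
Step 2: D = 1253 * 0.02396
Step 3: D = 30.02 cm^2/s

30.02


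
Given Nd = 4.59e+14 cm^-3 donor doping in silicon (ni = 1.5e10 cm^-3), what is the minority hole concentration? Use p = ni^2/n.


Step 1: Since Nd >> ni, n ≈ Nd = 4.59e+14 cm^-3
Step 2: p = ni^2 / n = (1.5e10)^2 / 4.59e+14
Step 3: p = 2.25e20 / 4.59e+14 = 4.90e+05 cm^-3

4.90e+05


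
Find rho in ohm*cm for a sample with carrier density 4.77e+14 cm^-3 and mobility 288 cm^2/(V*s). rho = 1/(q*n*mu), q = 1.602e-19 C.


Step 1: sigma = q * n * mu = 1.602e-19 * 4.77e+14 * 288 = 2.20076e-02 S/cm
Step 2: rho = 1 / sigma = 1 / 2.20076e-02 = 45.44 ohm*cm

45.44


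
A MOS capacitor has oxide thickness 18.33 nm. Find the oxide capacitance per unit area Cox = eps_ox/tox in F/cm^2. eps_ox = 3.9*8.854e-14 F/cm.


Step 1: eps_ox = 3.9 * 8.854e-14 = 3.45306e-13 F/cm
Step 2: tox in cm = 18.33 nm * 1e-7 = 1.8330e-06 cm
Step 3: Cox = 3.45306e-13 / 1.8330e-06 = 1.88e-07 F/cm^2

1.88e-07


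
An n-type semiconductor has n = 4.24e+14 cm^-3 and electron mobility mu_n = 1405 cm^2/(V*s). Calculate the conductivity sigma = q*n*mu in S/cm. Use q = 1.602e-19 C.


Step 1: sigma = q * n * mu
Step 2: sigma = 1.602e-19 * 4.24e+14 * 1405
Step 3: sigma = 9.543e-02 S/cm

9.543e-02


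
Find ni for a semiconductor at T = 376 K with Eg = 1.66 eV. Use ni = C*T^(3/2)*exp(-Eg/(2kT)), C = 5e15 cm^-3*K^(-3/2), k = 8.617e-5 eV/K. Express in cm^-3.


Step 1: Compute kT = 8.617e-5 * 376 = 0.03239992 eV
Step 2: Exponent = -Eg/(2kT) = -1.66/(2*0.03239992) = -25.61735
Step 3: T^(3/2) = 376^1.5 = 7290.91
Step 4: ni = 5e15 * 7290.91 * exp(-25.61735) = 2.73e+08 cm^-3

2.73e+08


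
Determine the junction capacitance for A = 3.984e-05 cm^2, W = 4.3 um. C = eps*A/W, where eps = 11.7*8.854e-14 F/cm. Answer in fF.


Step 1: eps_Si = 11.7 * 8.854e-14 = 1.035918e-12 F/cm
Step 2: W in cm = 4.3 * 1e-4 = 4.30e-04 cm
Step 3: C = 1.035918e-12 * 3.984e-05 / 4.30e-04 = 9.597901e-14 F
Step 4: C = 95.98 fF

95.98


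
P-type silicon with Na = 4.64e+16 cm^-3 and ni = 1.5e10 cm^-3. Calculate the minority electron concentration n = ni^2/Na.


Step 1: Majority hole concentration p ≈ Na = 4.64e+16 cm^-3
Step 2: n = ni^2 / Na = (1.5e10)^2 / 4.64e+16
Step 3: n = 4.85e+03 cm^-3

4.85e+03


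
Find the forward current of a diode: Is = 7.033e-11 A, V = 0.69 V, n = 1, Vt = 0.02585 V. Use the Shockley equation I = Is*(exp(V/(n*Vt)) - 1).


Step 1: V/(n*Vt) = 0.69/(1*0.02585) = 26.6925
Step 2: exp(26.6925) = 3.9121e+11
Step 3: I = 7.033e-11 * (3.9121e+11 - 1) = 2.75e+01 A

2.75e+01


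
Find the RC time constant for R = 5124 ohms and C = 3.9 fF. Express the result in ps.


Step 1: tau = R * C
Step 2: tau = 5124 * 3.9 fF = 5124 * 3.9e-15 F
Step 3: tau = 1.99836e-11 s = 19.9836 ps

19.9836


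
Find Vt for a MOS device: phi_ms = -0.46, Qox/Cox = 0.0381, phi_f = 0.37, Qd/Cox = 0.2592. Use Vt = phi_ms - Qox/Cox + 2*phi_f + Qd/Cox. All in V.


Step 1: Vt = phi_ms - Qox/Cox + 2*phi_f + Qd/Cox
Step 2: Vt = -0.46 - 0.0381 + 2*0.37 + 0.2592
Step 3: Vt = -0.46 - 0.0381 + 0.74 + 0.2592
Step 4: Vt = 0.5011 V

0.5011


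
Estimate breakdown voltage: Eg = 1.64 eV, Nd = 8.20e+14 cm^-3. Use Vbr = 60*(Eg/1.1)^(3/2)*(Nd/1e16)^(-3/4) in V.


Step 1: Eg/1.1 = 1.64/1.1 = 1.490909
Step 2: (Eg/1.1)^1.5 = 1.490909^1.5 = 1.820441
Step 3: (Nd/1e16)^(-0.75) = (0.082)^(-0.75) = 6.525888
Step 4: Vbr = 60 * 1.820441 * 6.525888 = 712.8 V

712.8


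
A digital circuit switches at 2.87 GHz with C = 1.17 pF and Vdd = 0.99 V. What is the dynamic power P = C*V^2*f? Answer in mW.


Step 1: V^2 = 0.99^2 = 0.9801 V^2
Step 2: P = C*V^2*f = 1.17e-12 F * 0.9801 * 2.87e9 Hz
Step 3: P = 3.29107779e-03 W
Step 4: P = 3.291 mW

3.291


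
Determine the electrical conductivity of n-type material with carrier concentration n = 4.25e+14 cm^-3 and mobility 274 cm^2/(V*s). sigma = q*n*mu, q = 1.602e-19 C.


Step 1: sigma = q * n * mu
Step 2: sigma = 1.602e-19 * 4.25e+14 * 274
Step 3: sigma = 1.866e-02 S/cm

1.866e-02


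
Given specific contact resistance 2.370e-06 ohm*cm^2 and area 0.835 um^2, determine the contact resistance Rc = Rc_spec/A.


Step 1: Convert area to cm^2: 0.835 um^2 = 8.3500e-09 cm^2
Step 2: Rc = Rc_spec / A = 2.370e-06 / 8.3500e-09
Step 3: Rc = 2.84e+02 ohms

2.84e+02


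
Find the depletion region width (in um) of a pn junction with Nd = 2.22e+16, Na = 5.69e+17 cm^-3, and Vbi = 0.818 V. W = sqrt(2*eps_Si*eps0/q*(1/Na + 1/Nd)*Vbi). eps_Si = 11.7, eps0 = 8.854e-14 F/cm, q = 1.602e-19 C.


Step 1: 1/Na + 1/Nd = 1/5.69e+17 + 1/2.22e+16 = 4.68025e-17
Step 2: 2*eps*eps0/q = 2*11.7*8.854e-14/1.602e-19 = 1.293281e+07
Step 3: W^2 = 1.293281e+07 * 4.68025e-17 * 0.818 = 4.95125e-10
Step 4: W = sqrt(4.95125e-10) = 2.225e-05 cm = 0.2225 um

0.2225


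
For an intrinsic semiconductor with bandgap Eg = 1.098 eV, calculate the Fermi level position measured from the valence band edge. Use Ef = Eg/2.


Step 1: For an intrinsic semiconductor, the Fermi level sits at midgap.
Step 2: Ef = Eg / 2 = 1.098 / 2 = 0.549 eV

0.549


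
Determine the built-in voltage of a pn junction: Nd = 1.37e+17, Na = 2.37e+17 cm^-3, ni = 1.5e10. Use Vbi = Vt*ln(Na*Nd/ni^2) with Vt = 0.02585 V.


Step 1: Compute Na*Nd/ni^2 = 2.37e+17 * 1.37e+17 / (1.5e10)^2 = 1.4431e+14
Step 2: ln(1.4431e+14) = 32.6030
Step 3: Vbi = 0.02585 * 32.6030 = 0.843 V

0.843
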